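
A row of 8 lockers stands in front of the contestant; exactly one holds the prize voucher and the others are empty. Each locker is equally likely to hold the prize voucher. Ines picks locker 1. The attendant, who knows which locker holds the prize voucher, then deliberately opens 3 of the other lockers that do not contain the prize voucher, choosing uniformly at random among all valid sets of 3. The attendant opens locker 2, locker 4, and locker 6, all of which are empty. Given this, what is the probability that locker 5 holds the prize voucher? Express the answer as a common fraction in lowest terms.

7/32

Apply Bayes' rule, conditioning on where the prize voucher actually is.
If it is in locker 1 (prior 1/8): the attendant has 35 equally likely choices, so probability 1/35; weight (1/8)·(1/35) = 1/280.
If it is in any of lockers 2, 4, and 6 (prior 1/8 each): that locker was opened and seen not to hold the prize — ruled out; weight (1/8)·0 = 0 each.
If it is in any of lockers 3, 5, 7, and 8 (prior 1/8 each): the attendant has 20 equally likely choices, so probability 1/20; weight (1/8)·(1/20) = 1/160 each.
The weights sum to 1/35.
So P(the prize voucher in locker 5 | the attendant opened locker 2, locker 4, and locker 6) = (1/160) / (1/35) = 7/32.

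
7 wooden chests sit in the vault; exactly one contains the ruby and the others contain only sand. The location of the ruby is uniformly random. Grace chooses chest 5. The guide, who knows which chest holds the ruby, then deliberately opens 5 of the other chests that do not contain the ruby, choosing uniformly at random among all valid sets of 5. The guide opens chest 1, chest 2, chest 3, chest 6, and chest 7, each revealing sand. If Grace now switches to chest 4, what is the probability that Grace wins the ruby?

Consider each possible location of the ruby in turn.
If it is in any of chests 1, 2, 3, 6, and 7 (prior 1/7 each): that chest was opened and seen not to hold the prize — ruled out; weight (1/7)·0 = 0 each.
If it is in chest 4 (prior 1/7): the guide has no choice, probability 1; weight (1/7)·1 = 1/7.
If it is in chest 5 (prior 1/7): the guide has 6 equally likely choices, so probability 1/6; weight (1/7)·(1/6) = 1/42.
The weights sum to 1/6.
So P(the ruby in chest 4 | the guide opened chest 1, chest 2, chest 3, chest 6, and chest 7) = (1/7) / (1/6) = 6/7.

6/7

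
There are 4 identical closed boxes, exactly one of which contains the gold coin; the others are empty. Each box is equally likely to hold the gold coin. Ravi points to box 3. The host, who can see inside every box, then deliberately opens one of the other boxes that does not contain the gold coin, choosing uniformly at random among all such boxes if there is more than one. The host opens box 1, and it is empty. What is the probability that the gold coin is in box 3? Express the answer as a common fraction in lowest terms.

1/4

Consider each possible location of the gold coin in turn.
If it is in box 1 (prior 1/4): the host opened box 1, so this case is ruled out; weight (1/4)·0 = 0.
If it is in either of boxes 2 and 4 (prior 1/4 each): the host has 2 equally likely choices, so probability 1/2; weight (1/4)·(1/2) = 1/8 each.
If it is in box 3 (prior 1/4): the host has 3 equally likely choices, so probability 1/3; weight (1/4)·(1/3) = 1/12.
The weights sum to 1/3.
So P(the gold coin in box 3 | the host opened box 1) = (1/12) / (1/3) = 1/4.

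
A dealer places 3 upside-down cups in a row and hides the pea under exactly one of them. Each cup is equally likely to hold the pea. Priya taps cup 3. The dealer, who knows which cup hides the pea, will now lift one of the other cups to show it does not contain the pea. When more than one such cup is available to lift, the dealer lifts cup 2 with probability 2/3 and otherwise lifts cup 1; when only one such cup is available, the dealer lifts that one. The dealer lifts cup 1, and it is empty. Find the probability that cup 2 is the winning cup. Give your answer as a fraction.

Consider each possible location of the pea in turn.
If it is under cup 1 (prior 1/3): the dealer opened cup 1, so this case is ruled out; weight (1/3)·0 = 0.
If it is under cup 2 (prior 1/3): only cup 1 is available, probability 1; weight (1/3)·1 = 1/3.
If it is under cup 3 (prior 1/3): cup 2 is available but not opened, probability 1/3; weight (1/3)·(1/3) = 1/9.
The weights sum to 4/9.
So P(the pea under cup 2 | the dealer opened cup 1) = (1/3) / (4/9) = 3/4.

3/4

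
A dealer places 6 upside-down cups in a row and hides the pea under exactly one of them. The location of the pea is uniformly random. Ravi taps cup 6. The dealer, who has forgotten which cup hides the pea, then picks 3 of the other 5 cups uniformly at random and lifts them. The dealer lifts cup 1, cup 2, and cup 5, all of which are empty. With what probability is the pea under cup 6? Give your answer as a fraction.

1/3

Apply Bayes' rule, conditioning on where the pea actually is.
If it is under any of cups 1, 2, and 5 (prior 1/6 each): that cup was opened and seen not to hold the prize — ruled out; weight (1/6)·0 = 0 each.
If it is under any of cups 3, 4, and 6 (prior 1/6 each): the dealer picks exactly this set with probability 1/10 regardless, and none is the prize; weight (1/6)·(1/10) = 1/60 each.
The weights sum to 1/20.
So P(the pea under cup 6 | the dealer opened cup 1, cup 2, and cup 5) = (1/60) / (1/20) = 1/3.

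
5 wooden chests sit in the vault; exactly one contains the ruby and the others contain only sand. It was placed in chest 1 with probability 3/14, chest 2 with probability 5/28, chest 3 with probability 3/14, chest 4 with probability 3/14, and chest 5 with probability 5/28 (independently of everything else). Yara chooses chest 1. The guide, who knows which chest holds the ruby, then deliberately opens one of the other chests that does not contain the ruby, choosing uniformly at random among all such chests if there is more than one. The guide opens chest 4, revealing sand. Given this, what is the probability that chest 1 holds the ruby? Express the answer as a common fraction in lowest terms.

Apply Bayes' rule, conditioning on where the ruby actually is.
If it is in chest 1 (prior 3/14): the guide has 4 equally likely choices, so probability 1/4; weight (3/14)·(1/4) = 3/56.
If it is in either of chests 2 and 5 (prior 5/28 each): the guide has 3 equally likely choices, so probability 1/3; weight (5/28)·(1/3) = 5/84 each.
If it is in chest 3 (prior 3/14): the guide has 3 equally likely choices, so probability 1/3; weight (3/14)·(1/3) = 1/14.
If it is in chest 4 (prior 3/14): the guide opened chest 4, so this case is ruled out; weight (3/14)·0 = 0.
The weights sum to 41/168.
So P(the ruby in chest 1 | the guide opened chest 4) = (3/56) / (41/168) = 9/41.

9/41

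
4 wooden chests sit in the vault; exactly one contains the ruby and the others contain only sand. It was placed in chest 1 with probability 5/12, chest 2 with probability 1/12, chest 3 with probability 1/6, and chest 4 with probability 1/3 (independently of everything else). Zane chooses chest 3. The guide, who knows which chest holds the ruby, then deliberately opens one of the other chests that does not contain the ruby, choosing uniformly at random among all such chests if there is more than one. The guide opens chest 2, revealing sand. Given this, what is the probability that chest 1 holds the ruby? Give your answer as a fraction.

Condition on the true location of the ruby.
If it is in chest 1 (prior 5/12): the guide has 2 equally likely choices, so probability 1/2; weight (5/12)·(1/2) = 5/24.
If it is in chest 2 (prior 1/12): the guide opened chest 2, so this case is ruled out; weight (1/12)·0 = 0.
If it is in chest 3 (prior 1/6): the guide has 3 equally likely choices, so probability 1/3; weight (1/6)·(1/3) = 1/18.
If it is in chest 4 (prior 1/3): the guide has 2 equally likely choices, so probability 1/2; weight (1/3)·(1/2) = 1/6.
The weights sum to 31/72.
So P(the ruby in chest 1 | the guide opened chest 2) = (5/24) / (31/72) = 15/31.

15/31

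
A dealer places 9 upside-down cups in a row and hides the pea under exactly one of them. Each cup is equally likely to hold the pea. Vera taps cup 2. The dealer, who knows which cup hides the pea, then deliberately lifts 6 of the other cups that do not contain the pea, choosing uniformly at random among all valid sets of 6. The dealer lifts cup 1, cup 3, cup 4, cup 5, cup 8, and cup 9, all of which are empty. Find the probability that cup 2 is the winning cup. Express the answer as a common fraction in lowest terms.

1/9

Condition on the true location of the pea.
If it is under any of cups 1, 3, 4, 5, 8, and 9 (prior 1/9 each): that cup was opened and seen not to hold the prize — ruled out; weight (1/9)·0 = 0 each.
If it is under cup 2 (prior 1/9): the dealer has 28 equally likely choices, so probability 1/28; weight (1/9)·(1/28) = 1/252.
If it is under either of cups 6 and 7 (prior 1/9 each): the dealer has 7 equally likely choices, so probability 1/7; weight (1/9)·(1/7) = 1/63 each.
The weights sum to 1/28.
So P(the pea under cup 2 | the dealer opened cup 1, cup 3, cup 4, cup 5, cup 8, and cup 9) = (1/252) / (1/28) = 1/9.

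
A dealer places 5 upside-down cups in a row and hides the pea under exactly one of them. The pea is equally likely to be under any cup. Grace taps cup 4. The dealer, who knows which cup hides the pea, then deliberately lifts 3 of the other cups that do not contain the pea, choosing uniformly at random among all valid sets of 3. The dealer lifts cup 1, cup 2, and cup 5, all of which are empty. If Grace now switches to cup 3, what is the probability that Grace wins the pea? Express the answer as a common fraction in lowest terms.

Condition on the true location of the pea.
If it is under any of cups 1, 2, and 5 (prior 1/5 each): that cup was opened and seen not to hold the prize — ruled out; weight (1/5)·0 = 0 each.
If it is under cup 3 (prior 1/5): the dealer has no choice, probability 1; weight (1/5)·1 = 1/5.
If it is under cup 4 (prior 1/5): the dealer has 4 equally likely choices, so probability 1/4; weight (1/5)·(1/4) = 1/20.
The weights sum to 1/4.
So P(the pea under cup 3 | the dealer opened cup 1, cup 2, and cup 5) = (1/5) / (1/4) = 4/5.

4/5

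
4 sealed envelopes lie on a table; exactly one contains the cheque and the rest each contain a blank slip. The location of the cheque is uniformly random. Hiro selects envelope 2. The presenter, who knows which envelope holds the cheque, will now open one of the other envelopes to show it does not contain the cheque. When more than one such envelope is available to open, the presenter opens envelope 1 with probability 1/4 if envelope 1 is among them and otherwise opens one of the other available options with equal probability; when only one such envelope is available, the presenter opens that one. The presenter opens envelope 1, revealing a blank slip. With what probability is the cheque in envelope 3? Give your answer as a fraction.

Apply Bayes' rule, conditioning on where the cheque actually is.
If it is in envelope 1 (prior 1/4): the presenter opened envelope 1, so this case is ruled out; weight (1/4)·0 = 0.
If it is in any of envelopes 2, 3, and 4 (prior 1/4 each): envelope 1 is available, opened with probability 1/4; weight (1/4)·(1/4) = 1/16 each.
The weights sum to 3/16.
So P(the cheque in envelope 3 | the presenter opened envelope 1) = (1/16) / (3/16) = 1/3.

1/3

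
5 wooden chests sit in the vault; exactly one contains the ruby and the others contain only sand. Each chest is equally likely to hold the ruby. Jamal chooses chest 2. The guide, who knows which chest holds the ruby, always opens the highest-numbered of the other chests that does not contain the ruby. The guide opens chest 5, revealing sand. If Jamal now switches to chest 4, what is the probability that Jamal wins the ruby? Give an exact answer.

1/4

Consider each possible location of the ruby in turn.
If it is in any of chests 1, 2, 3, and 4 (prior 1/5 each): chest 5 is the highest-numbered option available, probability 1; weight (1/5)·1 = 1/5 each.
If it is in chest 5 (prior 1/5): the guide opened chest 5, so this case is ruled out; weight (1/5)·0 = 0.
The weights sum to 4/5.
So P(the ruby in chest 4 | the guide opened chest 5) = (1/5) / (4/5) = 1/4.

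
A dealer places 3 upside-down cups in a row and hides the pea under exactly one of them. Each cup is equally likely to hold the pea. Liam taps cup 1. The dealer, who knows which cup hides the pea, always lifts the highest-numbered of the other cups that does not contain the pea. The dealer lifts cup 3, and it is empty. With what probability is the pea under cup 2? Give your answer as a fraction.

1/2

Condition on the true location of the pea.
If it is under either of cups 1 and 2 (prior 1/3 each): cup 3 is the highest-numbered option available, probability 1; weight (1/3)·1 = 1/3 each.
If it is under cup 3 (prior 1/3): the dealer opened cup 3, so this case is ruled out; weight (1/3)·0 = 0.
The weights sum to 2/3.
So P(the pea under cup 2 | the dealer opened cup 3) = (1/3) / (2/3) = 1/2.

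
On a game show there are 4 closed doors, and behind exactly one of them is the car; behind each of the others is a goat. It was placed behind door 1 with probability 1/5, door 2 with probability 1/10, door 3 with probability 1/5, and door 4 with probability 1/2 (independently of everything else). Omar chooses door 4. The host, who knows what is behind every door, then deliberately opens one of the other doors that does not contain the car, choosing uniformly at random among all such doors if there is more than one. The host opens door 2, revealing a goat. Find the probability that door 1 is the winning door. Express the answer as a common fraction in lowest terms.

3/11

Condition on the true location of the car.
If it is behind either of doors 1 and 3 (prior 1/5 each): the host has 2 equally likely choices, so probability 1/2; weight (1/5)·(1/2) = 1/10 each.
If it is behind door 2 (prior 1/10): the host opened door 2, so this case is ruled out; weight (1/10)·0 = 0.
If it is behind door 4 (prior 1/2): the host has 3 equally likely choices, so probability 1/3; weight (1/2)·(1/3) = 1/6.
The weights sum to 11/30.
So P(the car behind door 1 | the host opened door 2) = (1/10) / (11/30) = 3/11.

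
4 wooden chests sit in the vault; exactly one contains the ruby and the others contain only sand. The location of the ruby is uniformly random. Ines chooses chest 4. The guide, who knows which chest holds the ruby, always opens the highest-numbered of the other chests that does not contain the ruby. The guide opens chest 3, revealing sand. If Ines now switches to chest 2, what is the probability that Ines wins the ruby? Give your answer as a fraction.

Consider each possible location of the ruby in turn.
If it is in any of chests 1, 2, and 4 (prior 1/4 each): chest 3 is the highest-numbered option available, probability 1; weight (1/4)·1 = 1/4 each.
If it is in chest 3 (prior 1/4): the guide opened chest 3, so this case is ruled out; weight (1/4)·0 = 0.
The weights sum to 3/4.
So P(the ruby in chest 2 | the guide opened chest 3) = (1/4) / (3/4) = 1/3.

1/3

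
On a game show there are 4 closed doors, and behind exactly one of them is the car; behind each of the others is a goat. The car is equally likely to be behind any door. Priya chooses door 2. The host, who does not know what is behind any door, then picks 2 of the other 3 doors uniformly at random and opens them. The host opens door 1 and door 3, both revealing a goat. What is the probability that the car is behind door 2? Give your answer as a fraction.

1/2

Because the host chose which doors to open without knowing where the car is, the choice is independent of the prize location. Learning that none of the 2 opened doors holds the car simply rules out those 2 locations and leaves the remaining 2 doors still equally likely by symmetry.
So P(the car behind door 2) = 1/2.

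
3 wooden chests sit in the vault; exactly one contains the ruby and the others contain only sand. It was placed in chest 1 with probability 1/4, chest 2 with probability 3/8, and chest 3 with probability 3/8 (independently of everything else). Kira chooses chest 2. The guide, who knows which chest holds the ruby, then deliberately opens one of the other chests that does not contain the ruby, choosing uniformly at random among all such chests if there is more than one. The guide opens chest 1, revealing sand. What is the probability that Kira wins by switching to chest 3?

2/3

Condition on the true location of the ruby.
If it is in chest 1 (prior 1/4): the guide opened chest 1, so this case is ruled out; weight (1/4)·0 = 0.
If it is in chest 2 (prior 3/8): the guide has 2 equally likely choices, so probability 1/2; weight (3/8)·(1/2) = 3/16.
If it is in chest 3 (prior 3/8): the guide has no choice, probability 1; weight (3/8)·1 = 3/8.
The weights sum to 9/16.
So P(the ruby in chest 3 | the guide opened chest 1) = (3/8) / (9/16) = 2/3.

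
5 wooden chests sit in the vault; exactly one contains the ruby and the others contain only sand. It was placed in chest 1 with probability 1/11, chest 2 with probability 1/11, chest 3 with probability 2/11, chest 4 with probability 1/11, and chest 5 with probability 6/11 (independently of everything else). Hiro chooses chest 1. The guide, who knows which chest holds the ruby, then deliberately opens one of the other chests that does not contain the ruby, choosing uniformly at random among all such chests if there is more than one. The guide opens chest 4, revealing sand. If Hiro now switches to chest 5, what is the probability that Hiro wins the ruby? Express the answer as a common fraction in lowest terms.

8/13

Consider each possible location of the ruby in turn.
If it is in chest 1 (prior 1/11): the guide has 4 equally likely choices, so probability 1/4; weight (1/11)·(1/4) = 1/44.
If it is in chest 2 (prior 1/11): the guide has 3 equally likely choices, so probability 1/3; weight (1/11)·(1/3) = 1/33.
If it is in chest 3 (prior 2/11): the guide has 3 equally likely choices, so probability 1/3; weight (2/11)·(1/3) = 2/33.
If it is in chest 4 (prior 1/11): the guide opened chest 4, so this case is ruled out; weight (1/11)·0 = 0.
If it is in chest 5 (prior 6/11): the guide has 3 equally likely choices, so probability 1/3; weight (6/11)·(1/3) = 2/11.
The weights sum to 13/44.
So P(the ruby in chest 5 | the guide opened chest 4) = (2/11) / (13/44) = 8/13.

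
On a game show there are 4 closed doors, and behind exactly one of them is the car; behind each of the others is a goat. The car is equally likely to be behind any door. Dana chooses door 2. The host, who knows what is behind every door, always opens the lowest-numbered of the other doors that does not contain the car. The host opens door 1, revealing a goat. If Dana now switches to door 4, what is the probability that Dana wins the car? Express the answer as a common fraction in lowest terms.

1/3

Consider each possible location of the car in turn.
If it is behind door 1 (prior 1/4): the host opened door 1, so this case is ruled out; weight (1/4)·0 = 0.
If it is behind any of doors 2, 3, and 4 (prior 1/4 each): door 1 is the lowest-numbered option available, probability 1; weight (1/4)·1 = 1/4 each.
The weights sum to 3/4.
So P(the car behind door 4 | the host opened door 1) = (1/4) / (3/4) = 1/3.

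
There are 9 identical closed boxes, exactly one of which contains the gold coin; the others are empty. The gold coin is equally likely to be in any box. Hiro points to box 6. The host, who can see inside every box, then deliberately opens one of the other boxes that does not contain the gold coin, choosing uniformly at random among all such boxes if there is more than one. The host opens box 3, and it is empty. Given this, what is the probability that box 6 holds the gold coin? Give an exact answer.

Consider each possible location of the gold coin in turn.
If it is in any of boxes 1, 2, 4, 5, 7, 8, and 9 (prior 1/9 each): the host has 7 equally likely choices, so probability 1/7; weight (1/9)·(1/7) = 1/63 each.
If it is in box 3 (prior 1/9): the host opened box 3, so this case is ruled out; weight (1/9)·0 = 0.
If it is in box 6 (prior 1/9): the host has 8 equally likely choices, so probability 1/8; weight (1/9)·(1/8) = 1/72.
The weights sum to 1/8.
So P(the gold coin in box 6 | the host opened box 3) = (1/72) / (1/8) = 1/9.

1/9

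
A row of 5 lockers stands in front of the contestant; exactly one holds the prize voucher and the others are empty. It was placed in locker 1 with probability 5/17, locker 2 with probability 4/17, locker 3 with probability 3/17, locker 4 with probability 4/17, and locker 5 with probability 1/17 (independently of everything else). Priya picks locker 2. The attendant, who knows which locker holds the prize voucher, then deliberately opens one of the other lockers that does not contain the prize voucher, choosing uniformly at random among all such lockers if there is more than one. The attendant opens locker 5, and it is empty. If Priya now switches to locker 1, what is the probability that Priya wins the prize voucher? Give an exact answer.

1/3

Apply Bayes' rule, conditioning on where the prize voucher actually is.
If it is in locker 1 (prior 5/17): the attendant has 3 equally likely choices, so probability 1/3; weight (5/17)·(1/3) = 5/51.
If it is in locker 2 (prior 4/17): the attendant has 4 equally likely choices, so probability 1/4; weight (4/17)·(1/4) = 1/17.
If it is in locker 3 (prior 3/17): the attendant has 3 equally likely choices, so probability 1/3; weight (3/17)·(1/3) = 1/17.
If it is in locker 4 (prior 4/17): the attendant has 3 equally likely choices, so probability 1/3; weight (4/17)·(1/3) = 4/51.
If it is in locker 5 (prior 1/17): the attendant opened locker 5, so this case is ruled out; weight (1/17)·0 = 0.
The weights sum to 5/17.
So P(the prize voucher in locker 1 | the attendant opened locker 5) = (5/51) / (5/17) = 1/3.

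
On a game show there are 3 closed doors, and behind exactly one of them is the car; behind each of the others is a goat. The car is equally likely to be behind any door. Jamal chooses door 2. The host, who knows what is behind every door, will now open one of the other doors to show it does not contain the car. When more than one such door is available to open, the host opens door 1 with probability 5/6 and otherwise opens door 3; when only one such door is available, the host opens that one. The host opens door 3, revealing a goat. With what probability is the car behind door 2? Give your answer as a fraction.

1/7

Consider each possible location of the car in turn.
If it is behind door 1 (prior 1/3): only door 3 is available, probability 1; weight (1/3)·1 = 1/3.
If it is behind door 2 (prior 1/3): door 1 is available but not opened, probability 1/6; weight (1/3)·(1/6) = 1/18.
If it is behind door 3 (prior 1/3): the host opened door 3, so this case is ruled out; weight (1/3)·0 = 0.
The weights sum to 7/18.
So P(the car behind door 2 | the host opened door 3) = (1/18) / (7/18) = 1/7.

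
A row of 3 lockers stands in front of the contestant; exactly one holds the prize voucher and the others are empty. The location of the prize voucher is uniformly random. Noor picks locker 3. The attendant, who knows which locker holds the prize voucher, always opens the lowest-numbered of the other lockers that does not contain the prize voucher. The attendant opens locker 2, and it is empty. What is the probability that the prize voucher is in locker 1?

Consider each possible location of the prize voucher in turn.
If it is in locker 1 (prior 1/3): locker 2 is the lowest-numbered option available, probability 1; weight (1/3)·1 = 1/3.
If it is in locker 2 (prior 1/3): the attendant opened locker 2, so this case is ruled out; weight (1/3)·0 = 0.
If it is in locker 3 (prior 1/3): the attendant would have opened locker 1 instead, probability 0; weight (1/3)·0 = 0.
The weights sum to 1/3.
So P(the prize voucher in locker 1 | the attendant opened locker 2) = (1/3) / (1/3) = 1.

1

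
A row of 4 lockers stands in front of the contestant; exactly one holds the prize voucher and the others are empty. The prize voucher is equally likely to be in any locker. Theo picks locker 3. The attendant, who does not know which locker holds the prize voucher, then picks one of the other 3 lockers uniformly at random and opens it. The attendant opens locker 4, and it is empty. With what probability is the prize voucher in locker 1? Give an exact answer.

Because the attendant chose which locker to open without knowing where the prize voucher is, the choice is independent of the prize location. Learning that locker 4 does not hold the prize voucher simply rules out that one location and leaves the remaining 3 lockers still equally likely by symmetry.
So P(the prize voucher in locker 1) = 1/3.

1/3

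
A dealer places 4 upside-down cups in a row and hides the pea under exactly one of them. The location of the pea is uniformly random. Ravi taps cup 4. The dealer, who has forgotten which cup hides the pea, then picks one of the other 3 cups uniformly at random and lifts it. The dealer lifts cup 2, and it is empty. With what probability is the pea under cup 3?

Apply Bayes' rule, conditioning on where the pea actually is.
If it is under any of cups 1, 3, and 4 (prior 1/4 each): the dealer picks cup 2 with probability 1/3 regardless, and it is not the prize; weight (1/4)·(1/3) = 1/12 each.
If it is under cup 2 (prior 1/4): the dealer opened cup 2, so this case is ruled out; weight (1/4)·0 = 0.
The weights sum to 1/4.
So P(the pea under cup 3 | the dealer opened cup 2) = (1/12) / (1/4) = 1/3.

1/3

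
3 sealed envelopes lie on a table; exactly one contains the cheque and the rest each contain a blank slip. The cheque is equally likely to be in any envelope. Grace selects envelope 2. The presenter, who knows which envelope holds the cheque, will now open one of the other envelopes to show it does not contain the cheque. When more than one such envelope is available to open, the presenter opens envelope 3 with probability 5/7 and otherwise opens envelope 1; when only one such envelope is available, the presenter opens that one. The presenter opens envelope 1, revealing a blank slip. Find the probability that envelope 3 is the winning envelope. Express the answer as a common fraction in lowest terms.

7/9

Apply Bayes' rule, conditioning on where the cheque actually is.
If it is in envelope 1 (prior 1/3): the presenter opened envelope 1, so this case is ruled out; weight (1/3)·0 = 0.
If it is in envelope 2 (prior 1/3): envelope 3 is available but not opened, probability 2/7; weight (1/3)·(2/7) = 2/21.
If it is in envelope 3 (prior 1/3): only envelope 1 is available, probability 1; weight (1/3)·1 = 1/3.
The weights sum to 3/7.
So P(the cheque in envelope 3 | the presenter opened envelope 1) = (1/3) / (3/7) = 7/9.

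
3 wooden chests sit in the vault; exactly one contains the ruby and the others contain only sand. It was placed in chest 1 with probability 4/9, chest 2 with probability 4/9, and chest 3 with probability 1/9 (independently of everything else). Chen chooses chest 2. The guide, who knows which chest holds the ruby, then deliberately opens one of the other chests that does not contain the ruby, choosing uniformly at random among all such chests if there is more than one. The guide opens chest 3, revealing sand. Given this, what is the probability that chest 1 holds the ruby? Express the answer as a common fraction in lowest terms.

2/3

Condition on the true location of the ruby.
If it is in chest 1 (prior 4/9): the guide has no choice, probability 1; weight (4/9)·1 = 4/9.
If it is in chest 2 (prior 4/9): the guide has 2 equally likely choices, so probability 1/2; weight (4/9)·(1/2) = 2/9.
If it is in chest 3 (prior 1/9): the guide opened chest 3, so this case is ruled out; weight (1/9)·0 = 0.
The weights sum to 2/3.
So P(the ruby in chest 1 | the guide opened chest 3) = (4/9) / (2/3) = 2/3.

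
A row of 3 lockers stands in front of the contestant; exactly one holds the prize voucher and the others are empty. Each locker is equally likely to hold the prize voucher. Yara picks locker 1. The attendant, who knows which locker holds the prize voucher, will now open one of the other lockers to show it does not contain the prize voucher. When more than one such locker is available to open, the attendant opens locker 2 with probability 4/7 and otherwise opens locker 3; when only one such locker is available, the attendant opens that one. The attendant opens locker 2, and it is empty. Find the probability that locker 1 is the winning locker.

4/11

Condition on the true location of the prize voucher.
If it is in locker 1 (prior 1/3): locker 2 is available, opened with probability 4/7; weight (1/3)·(4/7) = 4/21.
If it is in locker 2 (prior 1/3): the attendant opened locker 2, so this case is ruled out; weight (1/3)·0 = 0.
If it is in locker 3 (prior 1/3): only locker 2 is available, probability 1; weight (1/3)·1 = 1/3.
The weights sum to 11/21.
So P(the prize voucher in locker 1 | the attendant opened locker 2) = (4/21) / (11/21) = 4/11.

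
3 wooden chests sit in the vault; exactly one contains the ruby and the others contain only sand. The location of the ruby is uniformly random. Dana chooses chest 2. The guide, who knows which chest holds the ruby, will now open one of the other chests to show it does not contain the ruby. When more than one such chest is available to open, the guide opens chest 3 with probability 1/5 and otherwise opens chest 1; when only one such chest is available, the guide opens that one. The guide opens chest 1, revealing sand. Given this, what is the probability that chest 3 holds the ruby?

5/9

Consider each possible location of the ruby in turn.
If it is in chest 1 (prior 1/3): the guide opened chest 1, so this case is ruled out; weight (1/3)·0 = 0.
If it is in chest 2 (prior 1/3): chest 3 is available but not opened, probability 4/5; weight (1/3)·(4/5) = 4/15.
If it is in chest 3 (prior 1/3): only chest 1 is available, probability 1; weight (1/3)·1 = 1/3.
The weights sum to 3/5.
So P(the ruby in chest 3 | the guide opened chest 1) = (1/3) / (3/5) = 5/9.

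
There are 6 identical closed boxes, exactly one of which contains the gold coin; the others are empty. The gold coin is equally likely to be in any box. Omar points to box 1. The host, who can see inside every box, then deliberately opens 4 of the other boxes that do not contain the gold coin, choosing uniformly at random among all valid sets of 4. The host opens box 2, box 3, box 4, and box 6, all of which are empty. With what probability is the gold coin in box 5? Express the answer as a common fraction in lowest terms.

5/6

Consider each possible location of the gold coin in turn.
If it is in box 1 (prior 1/6): the host has 5 equally likely choices, so probability 1/5; weight (1/6)·(1/5) = 1/30.
If it is in any of boxes 2, 3, 4, and 6 (prior 1/6 each): that box was opened and seen not to hold the prize — ruled out; weight (1/6)·0 = 0 each.
If it is in box 5 (prior 1/6): the host has no choice, probability 1; weight (1/6)·1 = 1/6.
The weights sum to 1/5.
So P(the gold coin in box 5 | the host opened box 2, box 3, box 4, and box 6) = (1/6) / (1/5) = 5/6.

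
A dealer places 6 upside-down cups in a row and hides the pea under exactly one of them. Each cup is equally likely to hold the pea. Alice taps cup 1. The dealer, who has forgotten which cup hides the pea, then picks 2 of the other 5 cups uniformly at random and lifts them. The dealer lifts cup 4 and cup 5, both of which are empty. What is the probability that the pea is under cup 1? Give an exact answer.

1/4

Apply Bayes' rule, conditioning on where the pea actually is.
If it is under any of cups 1, 2, 3, and 6 (prior 1/6 each): the dealer picks exactly this set with probability 1/10 regardless, and none is the prize; weight (1/6)·(1/10) = 1/60 each.
If it is under either of cups 4 and 5 (prior 1/6 each): that cup was opened and seen not to hold the prize — ruled out; weight (1/6)·0 = 0 each.
The weights sum to 1/15.
So P(the pea under cup 1 | the dealer opened cup 4 and cup 5) = (1/60) / (1/15) = 1/4.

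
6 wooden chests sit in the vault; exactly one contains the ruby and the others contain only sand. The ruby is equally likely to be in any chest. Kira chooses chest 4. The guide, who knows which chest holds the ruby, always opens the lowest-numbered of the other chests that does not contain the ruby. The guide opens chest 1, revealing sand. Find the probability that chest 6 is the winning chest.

Consider each possible location of the ruby in turn.
If it is in chest 1 (prior 1/6): the guide opened chest 1, so this case is ruled out; weight (1/6)·0 = 0.
If it is in any of chests 2, 3, 4, 5, and 6 (prior 1/6 each): chest 1 is the lowest-numbered option available, probability 1; weight (1/6)·1 = 1/6 each.
The weights sum to 5/6.
So P(the ruby in chest 6 | the guide opened chest 1) = (1/6) / (5/6) = 1/5.

1/5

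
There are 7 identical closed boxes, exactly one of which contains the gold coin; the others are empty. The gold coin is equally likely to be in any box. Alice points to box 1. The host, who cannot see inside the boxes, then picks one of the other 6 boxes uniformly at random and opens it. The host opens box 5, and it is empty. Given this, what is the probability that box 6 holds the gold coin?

1/6

Condition on the true location of the gold coin.
If it is in any of boxes 1, 2, 3, 4, 6, and 7 (prior 1/7 each): the host picks box 5 with probability 1/6 regardless, and it is not the prize; weight (1/7)·(1/6) = 1/42 each.
If it is in box 5 (prior 1/7): the host opened box 5, so this case is ruled out; weight (1/7)·0 = 0.
The weights sum to 1/7.
So P(the gold coin in box 6 | the host opened box 5) = (1/42) / (1/7) = 1/6.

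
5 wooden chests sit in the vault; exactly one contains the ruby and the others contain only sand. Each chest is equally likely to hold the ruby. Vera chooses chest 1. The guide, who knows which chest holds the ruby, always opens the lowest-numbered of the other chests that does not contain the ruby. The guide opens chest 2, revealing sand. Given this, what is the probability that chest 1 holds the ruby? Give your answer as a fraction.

1/4

Consider each possible location of the ruby in turn.
If it is in any of chests 1, 3, 4, and 5 (prior 1/5 each): chest 2 is the lowest-numbered option available, probability 1; weight (1/5)·1 = 1/5 each.
If it is in chest 2 (prior 1/5): the guide opened chest 2, so this case is ruled out; weight (1/5)·0 = 0.
The weights sum to 4/5.
So P(the ruby in chest 1 | the guide opened chest 2) = (1/5) / (4/5) = 1/4.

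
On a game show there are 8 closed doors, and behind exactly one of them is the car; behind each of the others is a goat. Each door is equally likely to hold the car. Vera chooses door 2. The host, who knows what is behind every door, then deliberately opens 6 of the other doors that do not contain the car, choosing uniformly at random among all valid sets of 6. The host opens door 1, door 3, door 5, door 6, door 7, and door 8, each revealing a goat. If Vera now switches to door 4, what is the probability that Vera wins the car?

Condition on the true location of the car.
If it is behind any of doors 1, 3, 5, 6, 7, and 8 (prior 1/8 each): that door was opened and seen not to hold the prize — ruled out; weight (1/8)·0 = 0 each.
If it is behind door 2 (prior 1/8): the host has 7 equally likely choices, so probability 1/7; weight (1/8)·(1/7) = 1/56.
If it is behind door 4 (prior 1/8): the host has no choice, probability 1; weight (1/8)·1 = 1/8.
The weights sum to 1/7.
So P(the car behind door 4 | the host opened door 1, door 3, door 5, door 6, door 7, and door 8) = (1/8) / (1/7) = 7/8.

7/8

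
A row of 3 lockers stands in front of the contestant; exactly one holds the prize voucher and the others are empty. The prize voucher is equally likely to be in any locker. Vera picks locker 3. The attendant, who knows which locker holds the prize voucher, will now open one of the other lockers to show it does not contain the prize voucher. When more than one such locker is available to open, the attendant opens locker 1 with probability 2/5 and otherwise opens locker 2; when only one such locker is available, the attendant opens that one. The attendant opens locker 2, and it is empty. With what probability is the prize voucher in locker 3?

Apply Bayes' rule, conditioning on where the prize voucher actually is.
If it is in locker 1 (prior 1/3): only locker 2 is available, probability 1; weight (1/3)·1 = 1/3.
If it is in locker 2 (prior 1/3): the attendant opened locker 2, so this case is ruled out; weight (1/3)·0 = 0.
If it is in locker 3 (prior 1/3): locker 1 is available but not opened, probability 3/5; weight (1/3)·(3/5) = 1/5.
The weights sum to 8/15.
So P(the prize voucher in locker 3 | the attendant opened locker 2) = (1/5) / (8/15) = 3/8.

3/8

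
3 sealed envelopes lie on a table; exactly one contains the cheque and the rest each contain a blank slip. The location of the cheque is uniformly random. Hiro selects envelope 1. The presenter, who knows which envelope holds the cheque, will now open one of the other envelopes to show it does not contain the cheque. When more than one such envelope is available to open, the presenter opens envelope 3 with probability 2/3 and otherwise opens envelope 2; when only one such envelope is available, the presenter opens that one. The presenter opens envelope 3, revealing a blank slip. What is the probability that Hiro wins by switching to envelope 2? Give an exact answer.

Consider each possible location of the cheque in turn.
If it is in envelope 1 (prior 1/3): envelope 3 is available, opened with probability 2/3; weight (1/3)·(2/3) = 2/9.
If it is in envelope 2 (prior 1/3): only envelope 3 is available, probability 1; weight (1/3)·1 = 1/3.
If it is in envelope 3 (prior 1/3): the presenter opened envelope 3, so this case is ruled out; weight (1/3)·0 = 0.
The weights sum to 5/9.
So P(the cheque in envelope 2 | the presenter opened envelope 3) = (1/3) / (5/9) = 3/5.

3/5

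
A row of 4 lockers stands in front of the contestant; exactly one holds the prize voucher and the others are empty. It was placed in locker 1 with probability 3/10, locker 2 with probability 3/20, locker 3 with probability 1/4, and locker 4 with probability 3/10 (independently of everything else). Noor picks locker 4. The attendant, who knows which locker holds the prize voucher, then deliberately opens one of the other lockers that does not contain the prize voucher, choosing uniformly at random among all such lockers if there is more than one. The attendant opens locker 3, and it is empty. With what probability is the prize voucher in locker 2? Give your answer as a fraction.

3/13

Consider each possible location of the prize voucher in turn.
If it is in locker 1 (prior 3/10): the attendant has 2 equally likely choices, so probability 1/2; weight (3/10)·(1/2) = 3/20.
If it is in locker 2 (prior 3/20): the attendant has 2 equally likely choices, so probability 1/2; weight (3/20)·(1/2) = 3/40.
If it is in locker 3 (prior 1/4): the attendant opened locker 3, so this case is ruled out; weight (1/4)·0 = 0.
If it is in locker 4 (prior 3/10): the attendant has 3 equally likely choices, so probability 1/3; weight (3/10)·(1/3) = 1/10.
The weights sum to 13/40.
So P(the prize voucher in locker 2 | the attendant opened locker 3) = (3/40) / (13/40) = 3/13.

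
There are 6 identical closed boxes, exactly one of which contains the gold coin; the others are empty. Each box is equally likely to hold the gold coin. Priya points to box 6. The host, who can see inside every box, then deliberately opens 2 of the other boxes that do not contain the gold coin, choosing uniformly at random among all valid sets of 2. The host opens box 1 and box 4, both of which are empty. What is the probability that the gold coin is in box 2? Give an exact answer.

Condition on the true location of the gold coin.
If it is in either of boxes 1 and 4 (prior 1/6 each): that box was opened and seen not to hold the prize — ruled out; weight (1/6)·0 = 0 each.
If it is in any of boxes 2, 3, and 5 (prior 1/6 each): the host has 6 equally likely choices, so probability 1/6; weight (1/6)·(1/6) = 1/36 each.
If it is in box 6 (prior 1/6): the host has 10 equally likely choices, so probability 1/10; weight (1/6)·(1/10) = 1/60.
The weights sum to 1/10.
So P(the gold coin in box 2 | the host opened box 1 and box 4) = (1/36) / (1/10) = 5/18.

5/18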